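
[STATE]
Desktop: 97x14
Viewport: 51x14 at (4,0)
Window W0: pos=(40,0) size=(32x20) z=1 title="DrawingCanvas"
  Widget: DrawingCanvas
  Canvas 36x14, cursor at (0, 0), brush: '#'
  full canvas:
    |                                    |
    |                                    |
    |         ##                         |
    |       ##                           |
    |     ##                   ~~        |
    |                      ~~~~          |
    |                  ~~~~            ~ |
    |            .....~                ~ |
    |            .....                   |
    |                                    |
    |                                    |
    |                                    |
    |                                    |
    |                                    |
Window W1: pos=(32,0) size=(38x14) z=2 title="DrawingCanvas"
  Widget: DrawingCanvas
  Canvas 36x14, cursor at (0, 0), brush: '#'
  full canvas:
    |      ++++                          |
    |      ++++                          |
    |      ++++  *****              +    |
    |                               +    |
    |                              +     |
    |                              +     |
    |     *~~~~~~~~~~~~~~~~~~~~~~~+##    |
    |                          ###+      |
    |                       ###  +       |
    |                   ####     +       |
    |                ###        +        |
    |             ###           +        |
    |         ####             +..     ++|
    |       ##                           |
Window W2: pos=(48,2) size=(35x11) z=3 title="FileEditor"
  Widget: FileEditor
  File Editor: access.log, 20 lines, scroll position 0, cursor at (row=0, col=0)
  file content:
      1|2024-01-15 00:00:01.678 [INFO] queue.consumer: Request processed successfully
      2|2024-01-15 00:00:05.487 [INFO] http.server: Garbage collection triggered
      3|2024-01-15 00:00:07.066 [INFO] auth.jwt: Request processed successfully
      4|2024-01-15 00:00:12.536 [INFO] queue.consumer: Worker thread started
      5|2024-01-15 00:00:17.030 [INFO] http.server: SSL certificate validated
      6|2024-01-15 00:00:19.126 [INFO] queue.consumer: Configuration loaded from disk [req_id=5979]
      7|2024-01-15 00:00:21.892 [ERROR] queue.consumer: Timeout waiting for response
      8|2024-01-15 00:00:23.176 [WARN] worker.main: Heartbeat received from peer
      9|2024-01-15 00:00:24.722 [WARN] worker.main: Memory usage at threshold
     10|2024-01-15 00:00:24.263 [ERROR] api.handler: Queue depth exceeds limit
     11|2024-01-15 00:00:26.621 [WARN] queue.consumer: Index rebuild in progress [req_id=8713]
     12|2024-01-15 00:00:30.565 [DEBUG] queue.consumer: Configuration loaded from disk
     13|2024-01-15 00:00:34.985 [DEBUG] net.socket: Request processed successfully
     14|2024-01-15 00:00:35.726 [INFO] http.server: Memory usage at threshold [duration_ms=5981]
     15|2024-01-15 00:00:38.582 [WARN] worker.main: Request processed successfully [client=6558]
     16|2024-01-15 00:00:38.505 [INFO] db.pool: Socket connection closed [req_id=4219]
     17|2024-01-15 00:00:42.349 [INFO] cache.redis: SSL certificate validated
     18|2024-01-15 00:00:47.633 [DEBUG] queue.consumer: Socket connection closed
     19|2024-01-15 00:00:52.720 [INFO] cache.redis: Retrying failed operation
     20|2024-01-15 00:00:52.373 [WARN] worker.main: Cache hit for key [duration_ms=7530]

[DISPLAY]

                            ┏━━━━━━━━━━━━━━━━━━━━━━
                            ┃ DrawingCanvas        
                            ┠───────────────┏━━━━━━
                            ┃+     ++++     ┃ FileE
                            ┃      ++++     ┠──────
                            ┃      ++++  ***┃█024-0
                            ┃               ┃2024-0
                            ┃               ┃2024-0
                            ┃               ┃2024-0
                            ┃     *~~~~~~~~~┃2024-0
                            ┃               ┃2024-0
                            ┃               ┃2024-0
                            ┃               ┗━━━━━━
                            ┗━━━━━━━━━━━━━━━━━━━━━━


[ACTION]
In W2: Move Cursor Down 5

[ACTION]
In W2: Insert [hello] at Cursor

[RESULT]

                            ┏━━━━━━━━━━━━━━━━━━━━━━
                            ┃ DrawingCanvas        
                            ┠───────────────┏━━━━━━
                            ┃+     ++++     ┃ FileE
                            ┃      ++++     ┠──────
                            ┃      ++++  ***┃2024-0
                            ┃               ┃2024-0
                            ┃               ┃2024-0
                            ┃               ┃2024-0
                            ┃     *~~~~~~~~~┃2024-0
                            ┃               ┃hello█
                            ┃               ┃2024-0
                            ┃               ┗━━━━━━
                            ┗━━━━━━━━━━━━━━━━━━━━━━


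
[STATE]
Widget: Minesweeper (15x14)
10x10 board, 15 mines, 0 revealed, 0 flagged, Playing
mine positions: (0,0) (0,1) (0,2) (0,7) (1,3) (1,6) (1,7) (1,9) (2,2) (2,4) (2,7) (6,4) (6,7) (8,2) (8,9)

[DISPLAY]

■■■■■■■■■■     
■■■■■■■■■■     
■■■■■■■■■■     
■■■■■■■■■■     
■■■■■■■■■■     
■■■■■■■■■■     
■■■■■■■■■■     
■■■■■■■■■■     
■■■■■■■■■■     
■■■■■■■■■■     
               
               
               
               


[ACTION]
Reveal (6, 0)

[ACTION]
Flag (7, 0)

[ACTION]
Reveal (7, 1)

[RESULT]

■■■■■■■■■■     
24■■■■■■■■     
 1■■■■■■31     
 11211111      
               
   111111      
   1■■■■1      
 112■■■■21     
 1■■■■■■■■     
 1■■■■■■■■     
               
               
               
               


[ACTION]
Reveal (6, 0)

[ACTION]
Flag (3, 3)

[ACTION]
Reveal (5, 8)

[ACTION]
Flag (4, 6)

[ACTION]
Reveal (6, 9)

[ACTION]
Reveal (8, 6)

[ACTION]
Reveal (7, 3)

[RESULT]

■■■■■■■■■■     
24■■■■■■■■     
 1■■■■■■31     
 11211111      
               
   111111      
   1■■■■1      
 112111121     
 1■1    1■     
 1■1    1■     
               
               
               
               


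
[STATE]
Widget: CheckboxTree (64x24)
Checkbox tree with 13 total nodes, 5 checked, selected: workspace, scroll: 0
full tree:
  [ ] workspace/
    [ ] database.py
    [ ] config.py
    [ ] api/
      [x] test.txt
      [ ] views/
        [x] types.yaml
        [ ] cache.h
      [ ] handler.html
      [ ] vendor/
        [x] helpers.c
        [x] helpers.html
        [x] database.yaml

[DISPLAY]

>[-] workspace/                                                 
   [ ] database.py                                              
   [ ] config.py                                                
   [-] api/                                                     
     [x] test.txt                                               
     [-] views/                                                 
       [x] types.yaml                                           
       [ ] cache.h                                              
     [ ] handler.html                                           
     [x] vendor/                                                
       [x] helpers.c                                            
       [x] helpers.html                                         
       [x] database.yaml                                        
                                                                
                                                                
                                                                
                                                                
                                                                
                                                                
                                                                
                                                                
                                                                
                                                                
                                                                


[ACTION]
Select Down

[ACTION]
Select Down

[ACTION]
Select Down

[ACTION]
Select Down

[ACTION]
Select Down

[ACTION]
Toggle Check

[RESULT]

 [-] workspace/                                                 
   [ ] database.py                                              
   [ ] config.py                                                
   [-] api/                                                     
     [x] test.txt                                               
>    [x] views/                                                 
       [x] types.yaml                                           
       [x] cache.h                                              
     [ ] handler.html                                           
     [x] vendor/                                                
       [x] helpers.c                                            
       [x] helpers.html                                         
       [x] database.yaml                                        
                                                                
                                                                
                                                                
                                                                
                                                                
                                                                
                                                                
                                                                
                                                                
                                                                
                                                                


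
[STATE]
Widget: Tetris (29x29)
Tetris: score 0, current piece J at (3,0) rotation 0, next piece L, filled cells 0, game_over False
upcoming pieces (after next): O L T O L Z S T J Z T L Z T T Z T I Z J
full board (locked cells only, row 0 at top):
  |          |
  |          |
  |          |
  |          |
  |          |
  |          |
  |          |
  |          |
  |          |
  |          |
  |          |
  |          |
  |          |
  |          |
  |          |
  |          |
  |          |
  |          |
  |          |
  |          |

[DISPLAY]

   █      │Next:             
   ███    │  ▒               
          │▒▒▒               
          │                  
          │                  
          │                  
          │Score:            
          │0                 
          │                  
          │                  
          │                  
          │                  
          │                  
          │                  
          │                  
          │                  
          │                  
          │                  
          │                  
          │                  
          │                  
          │                  
          │                  
          │                  
          │                  
          │                  
          │                  
          │                  
          │                  


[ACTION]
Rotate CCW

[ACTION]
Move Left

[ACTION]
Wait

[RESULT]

          │Next:             
   █      │  ▒               
   █      │▒▒▒               
  ██      │                  
          │                  
          │                  
          │Score:            
          │0                 
          │                  
          │                  
          │                  
          │                  
          │                  
          │                  
          │                  
          │                  
          │                  
          │                  
          │                  
          │                  
          │                  
          │                  
          │                  
          │                  
          │                  
          │                  
          │                  
          │                  
          │                  


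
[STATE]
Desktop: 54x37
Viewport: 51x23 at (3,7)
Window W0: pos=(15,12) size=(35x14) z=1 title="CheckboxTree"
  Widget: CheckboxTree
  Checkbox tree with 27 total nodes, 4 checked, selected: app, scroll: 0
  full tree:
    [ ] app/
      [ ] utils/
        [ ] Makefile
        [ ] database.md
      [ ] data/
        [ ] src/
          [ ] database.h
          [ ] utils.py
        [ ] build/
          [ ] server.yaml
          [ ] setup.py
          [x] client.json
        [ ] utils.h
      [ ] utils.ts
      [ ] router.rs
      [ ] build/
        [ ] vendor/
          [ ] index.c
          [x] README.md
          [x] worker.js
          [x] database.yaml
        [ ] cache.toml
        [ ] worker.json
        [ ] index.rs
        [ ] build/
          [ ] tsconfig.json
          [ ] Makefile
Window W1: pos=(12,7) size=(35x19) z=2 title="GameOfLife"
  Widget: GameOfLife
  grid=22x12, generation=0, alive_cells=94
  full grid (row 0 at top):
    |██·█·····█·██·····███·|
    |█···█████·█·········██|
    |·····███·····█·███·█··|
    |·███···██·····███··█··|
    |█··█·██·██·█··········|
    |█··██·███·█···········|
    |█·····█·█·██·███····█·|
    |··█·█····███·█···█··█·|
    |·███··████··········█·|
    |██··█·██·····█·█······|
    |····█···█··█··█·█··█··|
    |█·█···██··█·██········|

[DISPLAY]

         ┏━━━━━━━━━━━━━━━━━━━━━━━━━━━━━━━━━┓       
         ┃ GameOfLife                      ┃       
         ┠─────────────────────────────────┨       
         ┃Gen: 0                           ┃       
         ┃██·█·····█·██·····███·           ┃       
         ┃█···█████·█·········██           ┃━━┓    
         ┃·····███·····█·███·█··           ┃  ┃    
         ┃·███···██·····███··█··           ┃──┨    
         ┃█··█·██·██·█··········           ┃  ┃    
         ┃█··██·███·█···········           ┃  ┃    
         ┃█·····█·█·██·███····█·           ┃  ┃    
         ┃··█·█····███·█···█··█·           ┃  ┃    
         ┃·███··████··········█·           ┃  ┃    
         ┃██··█·██·····█·█······           ┃  ┃    
         ┃····█···█··█··█·█··█··           ┃  ┃    
         ┃█·█···██··█·██········           ┃  ┃    
         ┃                                 ┃  ┃    
         ┃                                 ┃  ┃    
         ┗━━━━━━━━━━━━━━━━━━━━━━━━━━━━━━━━━┛━━┛    
                                                   
                                                   
                                                   
                                                   


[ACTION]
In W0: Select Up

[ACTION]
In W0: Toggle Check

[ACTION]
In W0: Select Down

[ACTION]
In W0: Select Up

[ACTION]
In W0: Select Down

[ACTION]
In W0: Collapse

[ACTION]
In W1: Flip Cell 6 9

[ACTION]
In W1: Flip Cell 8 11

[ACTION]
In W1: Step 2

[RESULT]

         ┏━━━━━━━━━━━━━━━━━━━━━━━━━━━━━━━━━┓       
         ┃ GameOfLife                      ┃       
         ┠─────────────────────────────────┨       
         ┃Gen: 2                           ┃       
         ┃██··████····█·······██           ┃       
         ┃····█·█·····█···██···█           ┃━━┓    
         ┃····█······█·······█··           ┃  ┃    
         ┃█··██····██·····██·█··           ┃──┨    
         ┃█············███······           ┃  ┃    
         ┃█████·········██······           ┃  ┃    
         ┃██··█·█·····█·█·····█·           ┃  ┃    
         ┃·█·██·██····██······█·           ┃  ┃    
         ┃█··██·██·█·██·██····█·           ┃  ┃    
         ┃██·██··███··█·········           ┃  ┃    
         ┃██·····███·····█······           ┃  ┃    
         ┃···········████·······           ┃  ┃    
         ┃                                 ┃  ┃    
         ┃                                 ┃  ┃    
         ┗━━━━━━━━━━━━━━━━━━━━━━━━━━━━━━━━━┛━━┛    
                                                   
                                                   
                                                   
                                                   


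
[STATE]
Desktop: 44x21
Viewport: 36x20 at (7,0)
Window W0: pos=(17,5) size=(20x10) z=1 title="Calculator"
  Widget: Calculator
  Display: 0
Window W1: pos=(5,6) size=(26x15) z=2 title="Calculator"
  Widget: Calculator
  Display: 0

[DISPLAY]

                                    
                                    
                                    
                                    
                                    
          ┏━━━━━━━━━━━━━━━━━━┓      
━━━━━━━━━━━━━━━━━━━━━━━┓     ┃      
Calculator             ┃─────┨      
───────────────────────┨    0┃      
                      0┃───┐ ┃      
───┬───┬───┬───┐       ┃ ÷ │ ┃      
 7 │ 8 │ 9 │ ÷ │       ┃───┤ ┃      
───┼───┼───┼───┤       ┃ × │ ┃      
 4 │ 5 │ 6 │ × │       ┃───┘ ┃      
───┼───┼───┼───┤       ┃━━━━━┛      
 1 │ 2 │ 3 │ - │       ┃            
───┼───┼───┼───┤       ┃            
 0 │ . │ = │ + │       ┃            
───┼───┼───┼───┤       ┃            
 C │ MC│ MR│ M+│       ┃            


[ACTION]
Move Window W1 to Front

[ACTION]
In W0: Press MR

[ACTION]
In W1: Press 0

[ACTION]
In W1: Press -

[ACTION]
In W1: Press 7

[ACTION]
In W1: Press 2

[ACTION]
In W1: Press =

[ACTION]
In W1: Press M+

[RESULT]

                                    
                                    
                                    
                                    
                                    
          ┏━━━━━━━━━━━━━━━━━━┓      
━━━━━━━━━━━━━━━━━━━━━━━┓     ┃      
Calculator             ┃─────┨      
───────────────────────┨    0┃      
                    -72┃───┐ ┃      
───┬───┬───┬───┐       ┃ ÷ │ ┃      
 7 │ 8 │ 9 │ ÷ │       ┃───┤ ┃      
───┼───┼───┼───┤       ┃ × │ ┃      
 4 │ 5 │ 6 │ × │       ┃───┘ ┃      
───┼───┼───┼───┤       ┃━━━━━┛      
 1 │ 2 │ 3 │ - │       ┃            
───┼───┼───┼───┤       ┃            
 0 │ . │ = │ + │       ┃            
───┼───┼───┼───┤       ┃            
 C │ MC│ MR│ M+│       ┃            


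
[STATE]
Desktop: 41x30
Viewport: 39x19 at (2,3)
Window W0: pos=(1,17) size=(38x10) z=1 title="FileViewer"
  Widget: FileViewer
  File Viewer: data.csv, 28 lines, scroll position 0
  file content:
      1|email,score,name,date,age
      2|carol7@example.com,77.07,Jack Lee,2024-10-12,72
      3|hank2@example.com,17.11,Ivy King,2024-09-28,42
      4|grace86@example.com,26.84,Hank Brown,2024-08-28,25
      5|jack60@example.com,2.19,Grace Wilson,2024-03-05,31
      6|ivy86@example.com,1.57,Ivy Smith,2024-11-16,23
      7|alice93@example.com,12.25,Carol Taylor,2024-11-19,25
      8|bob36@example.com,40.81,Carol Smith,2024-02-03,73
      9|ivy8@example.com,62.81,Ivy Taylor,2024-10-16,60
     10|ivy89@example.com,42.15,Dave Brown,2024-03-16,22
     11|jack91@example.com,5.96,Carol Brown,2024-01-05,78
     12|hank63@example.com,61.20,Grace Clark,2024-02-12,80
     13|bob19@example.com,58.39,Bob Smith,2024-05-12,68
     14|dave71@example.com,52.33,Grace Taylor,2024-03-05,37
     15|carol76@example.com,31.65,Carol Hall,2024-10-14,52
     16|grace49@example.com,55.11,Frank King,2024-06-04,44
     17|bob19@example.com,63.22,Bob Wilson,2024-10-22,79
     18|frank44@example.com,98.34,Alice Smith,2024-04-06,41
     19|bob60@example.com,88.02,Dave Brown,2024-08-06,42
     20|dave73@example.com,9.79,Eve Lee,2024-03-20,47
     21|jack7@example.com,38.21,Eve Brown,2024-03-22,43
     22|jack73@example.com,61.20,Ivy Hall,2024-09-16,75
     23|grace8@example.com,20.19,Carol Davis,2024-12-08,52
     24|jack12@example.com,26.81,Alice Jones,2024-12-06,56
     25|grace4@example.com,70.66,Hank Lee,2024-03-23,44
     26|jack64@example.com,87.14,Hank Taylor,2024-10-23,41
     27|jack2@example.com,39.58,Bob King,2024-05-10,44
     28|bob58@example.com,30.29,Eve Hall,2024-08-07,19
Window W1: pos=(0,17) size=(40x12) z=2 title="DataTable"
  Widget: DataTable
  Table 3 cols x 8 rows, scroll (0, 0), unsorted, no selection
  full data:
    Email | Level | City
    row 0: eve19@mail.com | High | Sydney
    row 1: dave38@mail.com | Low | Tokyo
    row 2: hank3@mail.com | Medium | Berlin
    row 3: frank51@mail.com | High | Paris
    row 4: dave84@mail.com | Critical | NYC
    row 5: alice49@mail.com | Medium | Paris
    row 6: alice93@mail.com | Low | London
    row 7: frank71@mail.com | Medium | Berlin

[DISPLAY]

                                       
                                       
                                       
                                       
                                       
                                       
                                       
                                       
                                       
                                       
                                       
                                       
                                       
                                       
━━━━━━━━━━━━━━━━━━━━━━━━━━━━━━━━━━━━━┓ 
DataTable                            ┃ 
─────────────────────────────────────┨ 
mail           │Level   │City        ┃ 
───────────────┼────────┼──────      ┃ 


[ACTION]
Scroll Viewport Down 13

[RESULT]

                                       
                                       
                                       
                                       
                                       
                                       
━━━━━━━━━━━━━━━━━━━━━━━━━━━━━━━━━━━━━┓ 
DataTable                            ┃ 
─────────────────────────────────────┨ 
mail           │Level   │City        ┃ 
───────────────┼────────┼──────      ┃ 
ve19@mail.com  │High    │Sydney      ┃ 
ave38@mail.com │Low     │Tokyo       ┃ 
ank3@mail.com  │Medium  │Berlin      ┃ 
rank51@mail.com│High    │Paris       ┃ 
ave84@mail.com │Critical│NYC         ┃ 
lice49@mail.com│Medium  │Paris       ┃ 
━━━━━━━━━━━━━━━━━━━━━━━━━━━━━━━━━━━━━┛ 
                                       


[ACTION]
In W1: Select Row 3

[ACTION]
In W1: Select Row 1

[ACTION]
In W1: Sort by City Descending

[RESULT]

                                       
                                       
                                       
                                       
                                       
                                       
━━━━━━━━━━━━━━━━━━━━━━━━━━━━━━━━━━━━━┓ 
DataTable                            ┃ 
─────────────────────────────────────┨ 
mail           │Level   │City ▼      ┃ 
───────────────┼────────┼──────      ┃ 
ave38@mail.com │Low     │Tokyo       ┃ 
ve19@mail.com  │High    │Sydney      ┃ 
rank51@mail.com│High    │Paris       ┃ 
lice49@mail.com│Medium  │Paris       ┃ 
ave84@mail.com │Critical│NYC         ┃ 
lice93@mail.com│Low     │London      ┃ 
━━━━━━━━━━━━━━━━━━━━━━━━━━━━━━━━━━━━━┛ 
                                       


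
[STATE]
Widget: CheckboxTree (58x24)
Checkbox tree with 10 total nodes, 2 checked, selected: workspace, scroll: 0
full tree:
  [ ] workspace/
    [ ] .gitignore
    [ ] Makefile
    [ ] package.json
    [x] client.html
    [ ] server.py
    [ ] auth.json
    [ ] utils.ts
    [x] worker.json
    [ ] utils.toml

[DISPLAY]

>[-] workspace/                                           
   [ ] .gitignore                                         
   [ ] Makefile                                           
   [ ] package.json                                       
   [x] client.html                                        
   [ ] server.py                                          
   [ ] auth.json                                          
   [ ] utils.ts                                           
   [x] worker.json                                        
   [ ] utils.toml                                         
                                                          
                                                          
                                                          
                                                          
                                                          
                                                          
                                                          
                                                          
                                                          
                                                          
                                                          
                                                          
                                                          
                                                          


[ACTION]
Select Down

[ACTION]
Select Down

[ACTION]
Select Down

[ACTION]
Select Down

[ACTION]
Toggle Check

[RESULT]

 [-] workspace/                                           
   [ ] .gitignore                                         
   [ ] Makefile                                           
   [ ] package.json                                       
>  [ ] client.html                                        
   [ ] server.py                                          
   [ ] auth.json                                          
   [ ] utils.ts                                           
   [x] worker.json                                        
   [ ] utils.toml                                         
                                                          
                                                          
                                                          
                                                          
                                                          
                                                          
                                                          
                                                          
                                                          
                                                          
                                                          
                                                          
                                                          
                                                          


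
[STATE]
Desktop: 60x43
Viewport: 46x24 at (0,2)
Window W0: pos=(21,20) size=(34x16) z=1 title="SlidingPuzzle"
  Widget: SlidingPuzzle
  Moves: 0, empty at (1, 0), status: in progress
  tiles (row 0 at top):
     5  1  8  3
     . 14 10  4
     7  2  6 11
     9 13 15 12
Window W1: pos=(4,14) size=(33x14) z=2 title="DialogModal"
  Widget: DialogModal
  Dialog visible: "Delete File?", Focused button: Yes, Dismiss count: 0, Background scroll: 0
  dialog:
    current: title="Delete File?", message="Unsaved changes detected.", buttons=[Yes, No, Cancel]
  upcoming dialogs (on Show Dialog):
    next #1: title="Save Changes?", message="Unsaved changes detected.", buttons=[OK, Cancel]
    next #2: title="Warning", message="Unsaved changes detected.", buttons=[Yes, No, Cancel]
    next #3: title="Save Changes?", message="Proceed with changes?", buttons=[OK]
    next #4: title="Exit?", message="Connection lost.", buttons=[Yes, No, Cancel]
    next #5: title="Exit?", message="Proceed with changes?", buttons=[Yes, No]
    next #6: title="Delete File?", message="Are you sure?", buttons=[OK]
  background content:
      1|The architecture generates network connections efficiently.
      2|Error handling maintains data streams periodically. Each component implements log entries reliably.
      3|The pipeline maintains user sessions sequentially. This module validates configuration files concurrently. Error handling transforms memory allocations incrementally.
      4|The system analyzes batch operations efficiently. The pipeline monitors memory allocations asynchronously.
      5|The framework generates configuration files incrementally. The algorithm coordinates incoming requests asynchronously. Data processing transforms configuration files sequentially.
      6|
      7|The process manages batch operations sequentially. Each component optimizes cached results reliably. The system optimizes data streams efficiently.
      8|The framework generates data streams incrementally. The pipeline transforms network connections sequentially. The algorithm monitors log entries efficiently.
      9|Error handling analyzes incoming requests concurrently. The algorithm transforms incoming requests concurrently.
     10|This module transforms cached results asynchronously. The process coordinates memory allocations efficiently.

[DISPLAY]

                                              
                                              
                                              
                                              
                                              
                                              
                                              
                                              
                                              
                                              
                                              
                                              
    ┏━━━━━━━━━━━━━━━━━━━━━━━━━━━━━━━┓         
    ┃ DialogModal                   ┃         
    ┠───────────────────────────────┨         
    ┃The architecture generates netw┃         
    ┃Error handling maintains data s┃         
    ┃Th┌─────────────────────────┐es┃         
    ┃Th│       Delete File?      │ra┃━━━━━━━━━
    ┃Th│Unsaved changes detected.│gu┃         
    ┃  │   [Yes]  No   Cancel    │  ┃─────────
    ┃Th└─────────────────────────┘ra┃┬────┐   
    ┃The framework generates data st┃│  3 │   
    ┃Error handling analyzes incomin┃┼────┤   


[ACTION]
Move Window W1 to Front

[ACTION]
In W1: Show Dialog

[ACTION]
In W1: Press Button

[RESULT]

                                              
                                              
                                              
                                              
                                              
                                              
                                              
                                              
                                              
                                              
                                              
                                              
    ┏━━━━━━━━━━━━━━━━━━━━━━━━━━━━━━━┓         
    ┃ DialogModal                   ┃         
    ┠───────────────────────────────┨         
    ┃The architecture generates netw┃         
    ┃Error handling maintains data s┃         
    ┃The pipeline maintains user ses┃         
    ┃The system analyzes batch opera┃━━━━━━━━━
    ┃The framework generates configu┃         
    ┃                               ┃─────────
    ┃The process manages batch opera┃┬────┐   
    ┃The framework generates data st┃│  3 │   
    ┃Error handling analyzes incomin┃┼────┤   


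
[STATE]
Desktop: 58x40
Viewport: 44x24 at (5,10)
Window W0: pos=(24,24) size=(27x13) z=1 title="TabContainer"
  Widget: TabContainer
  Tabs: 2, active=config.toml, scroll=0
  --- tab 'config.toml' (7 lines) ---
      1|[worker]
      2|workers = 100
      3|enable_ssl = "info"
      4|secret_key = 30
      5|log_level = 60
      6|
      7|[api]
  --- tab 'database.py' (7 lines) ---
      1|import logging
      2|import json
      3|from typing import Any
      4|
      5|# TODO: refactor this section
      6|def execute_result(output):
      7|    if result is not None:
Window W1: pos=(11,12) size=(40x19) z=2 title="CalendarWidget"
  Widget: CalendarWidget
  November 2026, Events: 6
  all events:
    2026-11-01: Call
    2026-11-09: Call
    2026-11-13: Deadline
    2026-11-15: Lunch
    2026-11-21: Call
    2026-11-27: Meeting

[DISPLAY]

                                            
                                            
      ┏━━━━━━━━━━━━━━━━━━━━━━━━━━━━━━━━━━━━━
      ┃ CalendarWidget                      
      ┠─────────────────────────────────────
      ┃            November 2026            
      ┃Mo Tu We Th Fr Sa Su                 
      ┃                   1*                
      ┃ 2  3  4  5  6  7  8                 
      ┃ 9* 10 11 12 13* 14 15*              
      ┃16 17 18 19 20 21* 22                
      ┃23 24 25 26 27* 28 29                
      ┃30                                   
      ┃                                     
      ┃                                     
      ┃                                     
      ┃                                     
      ┃                                     
      ┃                                     
      ┃                                     
      ┗━━━━━━━━━━━━━━━━━━━━━━━━━━━━━━━━━━━━━
                   ┃enable_ssl = "info"     
                   ┃secret_key = 30         
                   ┃log_level = 60          


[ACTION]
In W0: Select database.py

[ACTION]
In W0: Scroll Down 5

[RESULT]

                                            
                                            
      ┏━━━━━━━━━━━━━━━━━━━━━━━━━━━━━━━━━━━━━
      ┃ CalendarWidget                      
      ┠─────────────────────────────────────
      ┃            November 2026            
      ┃Mo Tu We Th Fr Sa Su                 
      ┃                   1*                
      ┃ 2  3  4  5  6  7  8                 
      ┃ 9* 10 11 12 13* 14 15*              
      ┃16 17 18 19 20 21* 22                
      ┃23 24 25 26 27* 28 29                
      ┃30                                   
      ┃                                     
      ┃                                     
      ┃                                     
      ┃                                     
      ┃                                     
      ┃                                     
      ┃                                     
      ┗━━━━━━━━━━━━━━━━━━━━━━━━━━━━━━━━━━━━━
                   ┃                        
                   ┃                        
                   ┃                        


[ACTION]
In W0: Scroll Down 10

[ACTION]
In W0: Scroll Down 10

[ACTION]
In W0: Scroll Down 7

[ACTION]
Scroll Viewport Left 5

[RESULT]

                                            
                                            
           ┏━━━━━━━━━━━━━━━━━━━━━━━━━━━━━━━━
           ┃ CalendarWidget                 
           ┠────────────────────────────────
           ┃            November 2026       
           ┃Mo Tu We Th Fr Sa Su            
           ┃                   1*           
           ┃ 2  3  4  5  6  7  8            
           ┃ 9* 10 11 12 13* 14 15*         
           ┃16 17 18 19 20 21* 22           
           ┃23 24 25 26 27* 28 29           
           ┃30                              
           ┃                                
           ┃                                
           ┃                                
           ┃                                
           ┃                                
           ┃                                
           ┃                                
           ┗━━━━━━━━━━━━━━━━━━━━━━━━━━━━━━━━
                        ┃                   
                        ┃                   
                        ┃                   
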